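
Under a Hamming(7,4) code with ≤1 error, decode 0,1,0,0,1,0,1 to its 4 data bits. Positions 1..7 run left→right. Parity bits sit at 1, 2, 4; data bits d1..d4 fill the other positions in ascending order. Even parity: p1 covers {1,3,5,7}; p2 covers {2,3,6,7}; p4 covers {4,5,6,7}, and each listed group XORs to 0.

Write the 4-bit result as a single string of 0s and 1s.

s1 (pos 1,3,5,7): 0⊕0⊕1⊕1 = 0
s2 (pos 2,3,6,7): 1⊕0⊕0⊕1 = 0
s4 (pos 4,5,6,7): 0⊕1⊕0⊕1 = 0
Syndrome s4…s1 = 000 → no error.
Read data bits from positions 3,5,6,7: 0101

0101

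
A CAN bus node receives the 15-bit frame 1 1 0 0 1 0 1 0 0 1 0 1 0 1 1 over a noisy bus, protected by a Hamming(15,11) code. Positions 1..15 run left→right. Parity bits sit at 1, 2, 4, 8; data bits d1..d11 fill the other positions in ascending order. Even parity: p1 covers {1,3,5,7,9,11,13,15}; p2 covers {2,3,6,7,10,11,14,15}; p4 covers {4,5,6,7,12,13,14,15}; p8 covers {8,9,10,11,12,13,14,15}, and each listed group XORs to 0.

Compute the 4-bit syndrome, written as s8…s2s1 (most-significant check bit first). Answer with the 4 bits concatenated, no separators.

s1 (pos 1,3,5,7,9,11,13,15): 1⊕0⊕1⊕1⊕0⊕0⊕0⊕1 = 0
s2 (pos 2,3,6,7,10,11,14,15): 1⊕0⊕0⊕1⊕1⊕0⊕1⊕1 = 1
s4 (pos 4,5,6,7,12,13,14,15): 0⊕1⊕0⊕1⊕1⊕0⊕1⊕1 = 1
s8 (pos 8,9,10,11,12,13,14,15): 0⊕0⊕1⊕0⊕1⊕0⊕1⊕1 = 0
Syndrome s8…s1 = 0110 → error at position 6.

0110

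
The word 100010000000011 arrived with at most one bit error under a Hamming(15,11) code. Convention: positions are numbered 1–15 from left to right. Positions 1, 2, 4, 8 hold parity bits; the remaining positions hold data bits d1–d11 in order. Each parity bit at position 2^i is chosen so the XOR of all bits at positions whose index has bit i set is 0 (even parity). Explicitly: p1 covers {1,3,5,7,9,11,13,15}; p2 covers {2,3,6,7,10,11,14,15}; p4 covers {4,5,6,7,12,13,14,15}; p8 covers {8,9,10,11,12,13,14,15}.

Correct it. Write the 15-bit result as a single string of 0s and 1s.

100000000000011

s1 (pos 1,3,5,7,9,11,13,15): 1⊕0⊕1⊕0⊕0⊕0⊕0⊕1 = 1
s2 (pos 2,3,6,7,10,11,14,15): 0⊕0⊕0⊕0⊕0⊕0⊕1⊕1 = 0
s4 (pos 4,5,6,7,12,13,14,15): 0⊕1⊕0⊕0⊕0⊕0⊕1⊕1 = 1
s8 (pos 8,9,10,11,12,13,14,15): 0⊕0⊕0⊕0⊕0⊕0⊕1⊕1 = 0
Syndrome s8…s1 = 0101 → error at position 5.
Flip position 5: 100010000000011 → 100000000000011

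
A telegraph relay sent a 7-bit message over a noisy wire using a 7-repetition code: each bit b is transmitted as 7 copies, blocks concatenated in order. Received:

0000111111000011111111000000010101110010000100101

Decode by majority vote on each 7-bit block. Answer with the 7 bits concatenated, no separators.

0010100

Block 1 (0000111): 3 ones → 0
Block 2 (1110000): 3 ones → 0
Block 3 (1111111): 7 ones → 1
Block 4 (1000000): 1 one → 0
Block 5 (0101011): 4 ones → 1
Block 6 (1001000): 2 ones → 0
Block 7 (0100101): 3 ones → 0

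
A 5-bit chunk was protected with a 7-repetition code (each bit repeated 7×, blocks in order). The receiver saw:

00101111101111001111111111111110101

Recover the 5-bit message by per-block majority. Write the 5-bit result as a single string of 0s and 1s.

11111

Block 1 (0010111): 4 ones → 1
Block 2 (1101111): 6 ones → 1
Block 3 (0011111): 5 ones → 1
Block 4 (1111111): 7 ones → 1
Block 5 (1110101): 5 ones → 1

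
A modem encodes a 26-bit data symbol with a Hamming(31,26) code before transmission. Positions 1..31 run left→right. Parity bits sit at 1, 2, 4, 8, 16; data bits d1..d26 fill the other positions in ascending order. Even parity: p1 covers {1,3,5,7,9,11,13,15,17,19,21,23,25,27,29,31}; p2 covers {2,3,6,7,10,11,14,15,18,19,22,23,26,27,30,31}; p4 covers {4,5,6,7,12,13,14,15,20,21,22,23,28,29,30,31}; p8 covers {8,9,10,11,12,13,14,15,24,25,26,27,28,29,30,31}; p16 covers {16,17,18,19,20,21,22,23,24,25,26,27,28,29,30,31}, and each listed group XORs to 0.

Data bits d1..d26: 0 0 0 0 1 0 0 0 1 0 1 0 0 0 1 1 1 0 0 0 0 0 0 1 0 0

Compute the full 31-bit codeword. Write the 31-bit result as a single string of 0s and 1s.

1000000010001010000111000000100

Place data at non-parity positions: p1 p2 0 p4 0 0 0 p8 1 0 0 0 1 0 1 p16 0 0 0 1 1 1 0 0 0 0 0 0 1 0 0
p1 (pos 1,3,5,7,9,11,13,15,17,19,21,23,25,27,29,31): XOR of data positions = 0⊕0⊕0⊕1⊕0⊕1⊕1⊕0⊕0⊕1⊕0⊕0⊕0⊕1⊕0 = 1
p2 (pos 2,3,6,7,10,11,14,15,18,19,22,23,26,27,30,31): XOR of data positions = 0⊕0⊕0⊕0⊕0⊕0⊕1⊕0⊕0⊕1⊕0⊕0⊕0⊕0⊕0 = 0
p4 (pos 4,5,6,7,12,13,14,15,20,21,22,23,28,29,30,31): XOR of data positions = 0⊕0⊕0⊕0⊕1⊕0⊕1⊕1⊕1⊕1⊕0⊕0⊕1⊕0⊕0 = 0
p8 (pos 8,9,10,11,12,13,14,15,24,25,26,27,28,29,30,31): XOR of data positions = 1⊕0⊕0⊕0⊕1⊕0⊕1⊕0⊕0⊕0⊕0⊕0⊕1⊕0⊕0 = 0
p16 (pos 16,17,18,19,20,21,22,23,24,25,26,27,28,29,30,31): XOR of data positions = 0⊕0⊕0⊕1⊕1⊕1⊕0⊕0⊕0⊕0⊕0⊕0⊕1⊕0⊕0 = 0
Codeword: 1000000010001010000111000000100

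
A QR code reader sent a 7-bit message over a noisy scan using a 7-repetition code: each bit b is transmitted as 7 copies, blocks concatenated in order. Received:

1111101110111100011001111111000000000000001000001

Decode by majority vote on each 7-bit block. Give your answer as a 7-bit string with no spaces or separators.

1101000

Block 1 (1111101): 6 ones → 1
Block 2 (1101111): 6 ones → 1
Block 3 (0001100): 2 ones → 0
Block 4 (1111111): 7 ones → 1
Block 5 (0000000): 0 ones → 0
Block 6 (0000000): 0 ones → 0
Block 7 (1000001): 2 ones → 0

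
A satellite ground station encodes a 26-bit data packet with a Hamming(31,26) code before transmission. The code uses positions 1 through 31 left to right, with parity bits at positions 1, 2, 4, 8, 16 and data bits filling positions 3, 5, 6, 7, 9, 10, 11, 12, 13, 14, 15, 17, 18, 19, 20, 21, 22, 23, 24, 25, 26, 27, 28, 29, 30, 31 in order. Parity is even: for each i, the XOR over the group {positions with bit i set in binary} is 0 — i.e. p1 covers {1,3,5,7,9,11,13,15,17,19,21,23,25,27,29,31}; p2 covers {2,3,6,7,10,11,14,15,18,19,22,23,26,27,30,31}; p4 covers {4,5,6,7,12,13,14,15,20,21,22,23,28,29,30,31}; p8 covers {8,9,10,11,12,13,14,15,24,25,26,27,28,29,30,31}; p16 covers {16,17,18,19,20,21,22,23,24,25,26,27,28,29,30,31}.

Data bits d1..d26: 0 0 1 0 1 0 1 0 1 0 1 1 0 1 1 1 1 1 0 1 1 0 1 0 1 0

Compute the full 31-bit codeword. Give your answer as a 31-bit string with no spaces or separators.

Place data at non-parity positions: p1 p2 0 p4 0 1 0 p8 1 0 1 0 1 0 1 p16 1 0 1 1 1 1 1 0 1 1 0 1 0 1 0
p1 (pos 1,3,5,7,9,11,13,15,17,19,21,23,25,27,29,31): XOR of data positions = 0⊕0⊕0⊕1⊕1⊕1⊕1⊕1⊕1⊕1⊕1⊕1⊕0⊕0⊕0 = 1
p2 (pos 2,3,6,7,10,11,14,15,18,19,22,23,26,27,30,31): XOR of data positions = 0⊕1⊕0⊕0⊕1⊕0⊕1⊕0⊕1⊕1⊕1⊕1⊕0⊕1⊕0 = 0
p4 (pos 4,5,6,7,12,13,14,15,20,21,22,23,28,29,30,31): XOR of data positions = 0⊕1⊕0⊕0⊕1⊕0⊕1⊕1⊕1⊕1⊕1⊕1⊕0⊕1⊕0 = 1
p8 (pos 8,9,10,11,12,13,14,15,24,25,26,27,28,29,30,31): XOR of data positions = 1⊕0⊕1⊕0⊕1⊕0⊕1⊕0⊕1⊕1⊕0⊕1⊕0⊕1⊕0 = 0
p16 (pos 16,17,18,19,20,21,22,23,24,25,26,27,28,29,30,31): XOR of data positions = 1⊕0⊕1⊕1⊕1⊕1⊕1⊕0⊕1⊕1⊕0⊕1⊕0⊕1⊕0 = 0
Codeword: 1001010010101010101111101101010

1001010010101010101111101101010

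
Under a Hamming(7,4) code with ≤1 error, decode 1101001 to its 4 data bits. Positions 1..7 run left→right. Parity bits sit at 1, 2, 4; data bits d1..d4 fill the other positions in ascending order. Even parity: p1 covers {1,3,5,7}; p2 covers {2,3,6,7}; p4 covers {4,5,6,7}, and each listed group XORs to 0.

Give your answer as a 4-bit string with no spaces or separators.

0001

s1 (pos 1,3,5,7): 1⊕0⊕0⊕1 = 0
s2 (pos 2,3,6,7): 1⊕0⊕0⊕1 = 0
s4 (pos 4,5,6,7): 1⊕0⊕0⊕1 = 0
Syndrome s4…s1 = 000 → no error.
Read data bits from positions 3,5,6,7: 0001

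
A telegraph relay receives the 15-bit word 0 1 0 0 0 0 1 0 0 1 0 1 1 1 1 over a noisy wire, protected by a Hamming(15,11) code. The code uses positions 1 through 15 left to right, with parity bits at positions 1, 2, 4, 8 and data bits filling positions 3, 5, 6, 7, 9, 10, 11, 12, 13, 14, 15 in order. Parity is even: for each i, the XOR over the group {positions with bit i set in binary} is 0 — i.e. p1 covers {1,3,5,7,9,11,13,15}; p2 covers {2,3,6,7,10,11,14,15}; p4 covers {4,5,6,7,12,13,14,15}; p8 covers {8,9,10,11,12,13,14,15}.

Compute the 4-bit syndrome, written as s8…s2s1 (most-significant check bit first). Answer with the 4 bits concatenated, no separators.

1111

s1 (pos 1,3,5,7,9,11,13,15): 0⊕0⊕0⊕1⊕0⊕0⊕1⊕1 = 1
s2 (pos 2,3,6,7,10,11,14,15): 1⊕0⊕0⊕1⊕1⊕0⊕1⊕1 = 1
s4 (pos 4,5,6,7,12,13,14,15): 0⊕0⊕0⊕1⊕1⊕1⊕1⊕1 = 1
s8 (pos 8,9,10,11,12,13,14,15): 0⊕0⊕1⊕0⊕1⊕1⊕1⊕1 = 1
Syndrome s8…s1 = 1111 → error at position 15.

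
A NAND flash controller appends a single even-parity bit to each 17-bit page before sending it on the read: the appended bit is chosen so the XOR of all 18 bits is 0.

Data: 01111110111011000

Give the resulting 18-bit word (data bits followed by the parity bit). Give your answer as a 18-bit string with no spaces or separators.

XOR of the 17 data bits: 0⊕1⊕1⊕1⊕1⊕1⊕1⊕0⊕1⊕1⊕1⊕0⊕1⊕1⊕0⊕0⊕0 = 1
Parity bit = 1 (so all 18 bits XOR to 0).

011111101110110001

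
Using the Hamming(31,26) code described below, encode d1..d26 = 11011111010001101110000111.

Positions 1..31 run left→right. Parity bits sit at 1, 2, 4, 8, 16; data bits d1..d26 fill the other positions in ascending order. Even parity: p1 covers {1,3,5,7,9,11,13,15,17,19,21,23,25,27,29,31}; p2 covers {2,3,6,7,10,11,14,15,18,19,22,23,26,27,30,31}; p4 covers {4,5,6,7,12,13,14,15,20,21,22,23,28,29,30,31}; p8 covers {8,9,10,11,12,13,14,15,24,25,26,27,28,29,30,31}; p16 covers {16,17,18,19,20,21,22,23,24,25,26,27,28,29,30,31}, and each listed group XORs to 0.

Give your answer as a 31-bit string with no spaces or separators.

1010101111110100001101110000111

Place data at non-parity positions: p1 p2 1 p4 1 0 1 p8 1 1 1 1 0 1 0 p16 0 0 1 1 0 1 1 1 0 0 0 0 1 1 1
p1 (pos 1,3,5,7,9,11,13,15,17,19,21,23,25,27,29,31): XOR of data positions = 1⊕1⊕1⊕1⊕1⊕0⊕0⊕0⊕1⊕0⊕1⊕0⊕0⊕1⊕1 = 1
p2 (pos 2,3,6,7,10,11,14,15,18,19,22,23,26,27,30,31): XOR of data positions = 1⊕0⊕1⊕1⊕1⊕1⊕0⊕0⊕1⊕1⊕1⊕0⊕0⊕1⊕1 = 0
p4 (pos 4,5,6,7,12,13,14,15,20,21,22,23,28,29,30,31): XOR of data positions = 1⊕0⊕1⊕1⊕0⊕1⊕0⊕1⊕0⊕1⊕1⊕0⊕1⊕1⊕1 = 0
p8 (pos 8,9,10,11,12,13,14,15,24,25,26,27,28,29,30,31): XOR of data positions = 1⊕1⊕1⊕1⊕0⊕1⊕0⊕1⊕0⊕0⊕0⊕0⊕1⊕1⊕1 = 1
p16 (pos 16,17,18,19,20,21,22,23,24,25,26,27,28,29,30,31): XOR of data positions = 0⊕0⊕1⊕1⊕0⊕1⊕1⊕1⊕0⊕0⊕0⊕0⊕1⊕1⊕1 = 0
Codeword: 1010101111110100001101110000111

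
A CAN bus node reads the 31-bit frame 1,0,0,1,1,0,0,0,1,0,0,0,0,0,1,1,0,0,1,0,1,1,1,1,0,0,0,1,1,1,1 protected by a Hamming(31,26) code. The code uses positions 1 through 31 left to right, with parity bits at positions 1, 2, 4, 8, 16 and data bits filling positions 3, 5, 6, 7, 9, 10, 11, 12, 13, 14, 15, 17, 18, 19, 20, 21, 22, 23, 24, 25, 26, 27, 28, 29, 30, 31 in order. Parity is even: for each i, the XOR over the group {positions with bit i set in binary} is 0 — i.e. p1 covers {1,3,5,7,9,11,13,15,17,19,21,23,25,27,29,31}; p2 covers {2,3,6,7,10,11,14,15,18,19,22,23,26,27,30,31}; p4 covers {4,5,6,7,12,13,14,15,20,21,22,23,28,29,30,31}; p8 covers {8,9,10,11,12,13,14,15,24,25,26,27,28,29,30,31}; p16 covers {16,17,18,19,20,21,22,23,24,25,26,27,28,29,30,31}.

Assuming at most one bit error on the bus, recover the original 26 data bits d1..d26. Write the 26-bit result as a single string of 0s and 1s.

01000000001001011110001111

s1 (pos 1,3,5,7,9,11,13,15,17,19,21,23,25,27,29,31): 1⊕0⊕1⊕0⊕1⊕0⊕0⊕1⊕0⊕1⊕1⊕1⊕0⊕0⊕1⊕1 = 1
s2 (pos 2,3,6,7,10,11,14,15,18,19,22,23,26,27,30,31): 0⊕0⊕0⊕0⊕0⊕0⊕0⊕1⊕0⊕1⊕1⊕1⊕0⊕0⊕1⊕1 = 0
s4 (pos 4,5,6,7,12,13,14,15,20,21,22,23,28,29,30,31): 1⊕1⊕0⊕0⊕0⊕0⊕0⊕1⊕0⊕1⊕1⊕1⊕1⊕1⊕1⊕1 = 0
s8 (pos 8,9,10,11,12,13,14,15,24,25,26,27,28,29,30,31): 0⊕1⊕0⊕0⊕0⊕0⊕0⊕1⊕1⊕0⊕0⊕0⊕1⊕1⊕1⊕1 = 1
s16 (pos 16,17,18,19,20,21,22,23,24,25,26,27,28,29,30,31): 1⊕0⊕0⊕1⊕0⊕1⊕1⊕1⊕1⊕0⊕0⊕0⊕1⊕1⊕1⊕1 = 0
Syndrome s16…s1 = 01001 → error at position 9.
Flip position 9: 1001100010000011001011110001111 → 1001100000000011001011110001111
Read data bits from positions 3,5,6,7,9,10,11,12,13,14,15,17,18,19,20,21,22,23,24,25,26,27,28,29,30,31: 01000000001001011110001111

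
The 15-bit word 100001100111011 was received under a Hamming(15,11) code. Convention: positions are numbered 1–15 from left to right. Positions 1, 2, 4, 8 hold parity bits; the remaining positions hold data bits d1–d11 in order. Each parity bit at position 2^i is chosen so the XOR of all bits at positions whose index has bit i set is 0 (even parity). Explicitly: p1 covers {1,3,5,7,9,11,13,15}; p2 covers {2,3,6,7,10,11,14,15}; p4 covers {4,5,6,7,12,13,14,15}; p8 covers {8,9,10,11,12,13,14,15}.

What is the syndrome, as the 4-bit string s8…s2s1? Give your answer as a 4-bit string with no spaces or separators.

s1 (pos 1,3,5,7,9,11,13,15): 1⊕0⊕0⊕1⊕0⊕1⊕0⊕1 = 0
s2 (pos 2,3,6,7,10,11,14,15): 0⊕0⊕1⊕1⊕1⊕1⊕1⊕1 = 0
s4 (pos 4,5,6,7,12,13,14,15): 0⊕0⊕1⊕1⊕1⊕0⊕1⊕1 = 1
s8 (pos 8,9,10,11,12,13,14,15): 0⊕0⊕1⊕1⊕1⊕0⊕1⊕1 = 1
Syndrome s8…s1 = 1100 → error at position 12.

1100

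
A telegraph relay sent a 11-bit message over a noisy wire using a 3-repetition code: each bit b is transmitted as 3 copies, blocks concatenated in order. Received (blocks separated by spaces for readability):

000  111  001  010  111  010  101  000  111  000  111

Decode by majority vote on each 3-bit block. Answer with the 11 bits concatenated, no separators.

Block 1 (000): 0 ones → 0
Block 2 (111): 3 ones → 1
Block 3 (001): 1 one → 0
Block 4 (010): 1 one → 0
Block 5 (111): 3 ones → 1
Block 6 (010): 1 one → 0
Block 7 (101): 2 ones → 1
Block 8 (000): 0 ones → 0
Block 9 (111): 3 ones → 1
Block 10 (000): 0 ones → 0
Block 11 (111): 3 ones → 1

01001010101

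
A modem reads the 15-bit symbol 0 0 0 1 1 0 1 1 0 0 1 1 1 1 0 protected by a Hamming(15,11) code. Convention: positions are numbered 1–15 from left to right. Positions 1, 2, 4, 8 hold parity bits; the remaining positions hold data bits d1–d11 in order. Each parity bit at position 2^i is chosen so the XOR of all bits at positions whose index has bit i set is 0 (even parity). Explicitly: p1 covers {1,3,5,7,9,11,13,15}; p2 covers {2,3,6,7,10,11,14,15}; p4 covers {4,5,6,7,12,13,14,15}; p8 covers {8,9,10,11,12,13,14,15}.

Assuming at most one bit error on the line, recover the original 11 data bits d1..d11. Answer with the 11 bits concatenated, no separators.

01010111110

s1 (pos 1,3,5,7,9,11,13,15): 0⊕0⊕1⊕1⊕0⊕1⊕1⊕0 = 0
s2 (pos 2,3,6,7,10,11,14,15): 0⊕0⊕0⊕1⊕0⊕1⊕1⊕0 = 1
s4 (pos 4,5,6,7,12,13,14,15): 1⊕1⊕0⊕1⊕1⊕1⊕1⊕0 = 0
s8 (pos 8,9,10,11,12,13,14,15): 1⊕0⊕0⊕1⊕1⊕1⊕1⊕0 = 1
Syndrome s8…s1 = 1010 → error at position 10.
Flip position 10: 000110110011110 → 000110110111110
Read data bits from positions 3,5,6,7,9,10,11,12,13,14,15: 01010111110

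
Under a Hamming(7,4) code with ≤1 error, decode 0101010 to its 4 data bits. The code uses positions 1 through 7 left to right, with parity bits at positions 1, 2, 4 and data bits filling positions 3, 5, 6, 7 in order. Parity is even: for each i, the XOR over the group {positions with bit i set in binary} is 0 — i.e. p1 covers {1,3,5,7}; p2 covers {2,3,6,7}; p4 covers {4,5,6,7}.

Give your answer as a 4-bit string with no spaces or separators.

0010

s1 (pos 1,3,5,7): 0⊕0⊕0⊕0 = 0
s2 (pos 2,3,6,7): 1⊕0⊕1⊕0 = 0
s4 (pos 4,5,6,7): 1⊕0⊕1⊕0 = 0
Syndrome s4…s1 = 000 → no error.
Read data bits from positions 3,5,6,7: 0010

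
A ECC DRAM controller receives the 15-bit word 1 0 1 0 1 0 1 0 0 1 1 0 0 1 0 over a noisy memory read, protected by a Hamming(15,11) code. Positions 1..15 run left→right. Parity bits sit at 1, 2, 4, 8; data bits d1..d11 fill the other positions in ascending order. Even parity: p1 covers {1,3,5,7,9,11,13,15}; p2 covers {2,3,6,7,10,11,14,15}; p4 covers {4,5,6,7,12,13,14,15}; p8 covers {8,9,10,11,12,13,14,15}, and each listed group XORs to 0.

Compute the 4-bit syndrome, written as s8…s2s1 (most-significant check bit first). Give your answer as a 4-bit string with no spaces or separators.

s1 (pos 1,3,5,7,9,11,13,15): 1⊕1⊕1⊕1⊕0⊕1⊕0⊕0 = 1
s2 (pos 2,3,6,7,10,11,14,15): 0⊕1⊕0⊕1⊕1⊕1⊕1⊕0 = 1
s4 (pos 4,5,6,7,12,13,14,15): 0⊕1⊕0⊕1⊕0⊕0⊕1⊕0 = 1
s8 (pos 8,9,10,11,12,13,14,15): 0⊕0⊕1⊕1⊕0⊕0⊕1⊕0 = 1
Syndrome s8…s1 = 1111 → error at position 15.

1111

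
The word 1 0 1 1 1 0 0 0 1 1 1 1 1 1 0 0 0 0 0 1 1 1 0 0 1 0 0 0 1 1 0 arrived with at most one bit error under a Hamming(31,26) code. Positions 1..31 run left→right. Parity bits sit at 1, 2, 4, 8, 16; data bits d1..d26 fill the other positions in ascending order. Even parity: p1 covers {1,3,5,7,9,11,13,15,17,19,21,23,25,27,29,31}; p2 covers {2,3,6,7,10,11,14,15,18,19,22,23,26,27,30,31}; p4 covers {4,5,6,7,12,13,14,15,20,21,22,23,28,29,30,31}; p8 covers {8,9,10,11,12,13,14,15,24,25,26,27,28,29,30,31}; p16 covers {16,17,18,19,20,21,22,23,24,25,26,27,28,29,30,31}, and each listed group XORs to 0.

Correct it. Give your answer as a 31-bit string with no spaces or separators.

s1 (pos 1,3,5,7,9,11,13,15,17,19,21,23,25,27,29,31): 1⊕1⊕1⊕0⊕1⊕1⊕1⊕0⊕0⊕0⊕1⊕0⊕1⊕0⊕1⊕0 = 1
s2 (pos 2,3,6,7,10,11,14,15,18,19,22,23,26,27,30,31): 0⊕1⊕0⊕0⊕1⊕1⊕1⊕0⊕0⊕0⊕1⊕0⊕0⊕0⊕1⊕0 = 0
s4 (pos 4,5,6,7,12,13,14,15,20,21,22,23,28,29,30,31): 1⊕1⊕0⊕0⊕1⊕1⊕1⊕0⊕1⊕1⊕1⊕0⊕0⊕1⊕1⊕0 = 0
s8 (pos 8,9,10,11,12,13,14,15,24,25,26,27,28,29,30,31): 0⊕1⊕1⊕1⊕1⊕1⊕1⊕0⊕0⊕1⊕0⊕0⊕0⊕1⊕1⊕0 = 1
s16 (pos 16,17,18,19,20,21,22,23,24,25,26,27,28,29,30,31): 0⊕0⊕0⊕0⊕1⊕1⊕1⊕0⊕0⊕1⊕0⊕0⊕0⊕1⊕1⊕0 = 0
Syndrome s16…s1 = 01001 → error at position 9.
Flip position 9: 1011100011111100000111001000110 → 1011100001111100000111001000110

1011100001111100000111001000110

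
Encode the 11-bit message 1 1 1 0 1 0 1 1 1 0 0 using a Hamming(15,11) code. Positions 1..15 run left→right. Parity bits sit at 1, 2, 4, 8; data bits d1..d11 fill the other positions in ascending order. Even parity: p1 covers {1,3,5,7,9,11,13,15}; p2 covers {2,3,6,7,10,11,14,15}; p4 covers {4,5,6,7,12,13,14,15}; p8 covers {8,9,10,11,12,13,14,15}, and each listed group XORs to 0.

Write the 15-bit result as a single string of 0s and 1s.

111011001011100

Place data at non-parity positions: p1 p2 1 p4 1 1 0 p8 1 0 1 1 1 0 0
p1 (pos 1,3,5,7,9,11,13,15): XOR of data positions = 1⊕1⊕0⊕1⊕1⊕1⊕0 = 1
p2 (pos 2,3,6,7,10,11,14,15): XOR of data positions = 1⊕1⊕0⊕0⊕1⊕0⊕0 = 1
p4 (pos 4,5,6,7,12,13,14,15): XOR of data positions = 1⊕1⊕0⊕1⊕1⊕0⊕0 = 0
p8 (pos 8,9,10,11,12,13,14,15): XOR of data positions = 1⊕0⊕1⊕1⊕1⊕0⊕0 = 0
Codeword: 111011001011100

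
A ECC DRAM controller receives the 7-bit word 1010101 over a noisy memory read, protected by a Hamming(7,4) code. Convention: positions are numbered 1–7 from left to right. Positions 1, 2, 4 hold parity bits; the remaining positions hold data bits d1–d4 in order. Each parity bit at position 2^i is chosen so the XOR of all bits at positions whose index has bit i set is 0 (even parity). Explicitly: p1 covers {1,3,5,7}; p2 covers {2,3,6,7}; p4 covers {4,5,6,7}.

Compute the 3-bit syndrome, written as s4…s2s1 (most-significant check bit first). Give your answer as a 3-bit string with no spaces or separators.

000

s1 (pos 1,3,5,7): 1⊕1⊕1⊕1 = 0
s2 (pos 2,3,6,7): 0⊕1⊕0⊕1 = 0
s4 (pos 4,5,6,7): 0⊕1⊕0⊕1 = 0
Syndrome s4…s1 = 000 → no error.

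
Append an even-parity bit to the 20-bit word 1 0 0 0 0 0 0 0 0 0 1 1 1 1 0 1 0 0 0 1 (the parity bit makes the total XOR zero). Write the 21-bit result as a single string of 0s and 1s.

100000000011110100011

XOR of the 20 data bits: 1⊕0⊕0⊕0⊕0⊕0⊕0⊕0⊕0⊕0⊕1⊕1⊕1⊕1⊕0⊕1⊕0⊕0⊕0⊕1 = 1
Parity bit = 1 (so all 21 bits XOR to 0).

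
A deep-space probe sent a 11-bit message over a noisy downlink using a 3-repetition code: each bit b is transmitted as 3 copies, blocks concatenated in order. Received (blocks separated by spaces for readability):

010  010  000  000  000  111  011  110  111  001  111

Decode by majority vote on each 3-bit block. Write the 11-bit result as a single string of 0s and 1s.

00000111101

Block 1 (010): 1 one → 0
Block 2 (010): 1 one → 0
Block 3 (000): 0 ones → 0
Block 4 (000): 0 ones → 0
Block 5 (000): 0 ones → 0
Block 6 (111): 3 ones → 1
Block 7 (011): 2 ones → 1
Block 8 (110): 2 ones → 1
Block 9 (111): 3 ones → 1
Block 10 (001): 1 one → 0
Block 11 (111): 3 ones → 1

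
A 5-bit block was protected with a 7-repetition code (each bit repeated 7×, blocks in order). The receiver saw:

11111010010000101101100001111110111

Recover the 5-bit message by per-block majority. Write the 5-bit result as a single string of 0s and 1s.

Block 1 (1111101): 6 ones → 1
Block 2 (0010000): 1 one → 0
Block 3 (1011011): 5 ones → 1
Block 4 (0000111): 3 ones → 0
Block 5 (1110111): 6 ones → 1

10101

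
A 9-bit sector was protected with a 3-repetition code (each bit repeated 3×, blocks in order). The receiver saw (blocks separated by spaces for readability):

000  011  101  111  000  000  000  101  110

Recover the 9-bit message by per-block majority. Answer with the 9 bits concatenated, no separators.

Block 1 (000): 0 ones → 0
Block 2 (011): 2 ones → 1
Block 3 (101): 2 ones → 1
Block 4 (111): 3 ones → 1
Block 5 (000): 0 ones → 0
Block 6 (000): 0 ones → 0
Block 7 (000): 0 ones → 0
Block 8 (101): 2 ones → 1
Block 9 (110): 2 ones → 1

011100011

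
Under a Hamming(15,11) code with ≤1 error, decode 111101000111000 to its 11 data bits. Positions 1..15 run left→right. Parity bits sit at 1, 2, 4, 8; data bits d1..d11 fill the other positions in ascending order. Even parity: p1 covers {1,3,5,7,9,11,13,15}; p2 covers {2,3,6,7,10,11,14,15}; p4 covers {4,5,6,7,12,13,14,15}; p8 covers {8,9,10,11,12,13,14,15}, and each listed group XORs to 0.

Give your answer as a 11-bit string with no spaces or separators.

10100111001

s1 (pos 1,3,5,7,9,11,13,15): 1⊕1⊕0⊕0⊕0⊕1⊕0⊕0 = 1
s2 (pos 2,3,6,7,10,11,14,15): 1⊕1⊕1⊕0⊕1⊕1⊕0⊕0 = 1
s4 (pos 4,5,6,7,12,13,14,15): 1⊕0⊕1⊕0⊕1⊕0⊕0⊕0 = 1
s8 (pos 8,9,10,11,12,13,14,15): 0⊕0⊕1⊕1⊕1⊕0⊕0⊕0 = 1
Syndrome s8…s1 = 1111 → error at position 15.
Flip position 15: 111101000111000 → 111101000111001
Read data bits from positions 3,5,6,7,9,10,11,12,13,14,15: 10100111001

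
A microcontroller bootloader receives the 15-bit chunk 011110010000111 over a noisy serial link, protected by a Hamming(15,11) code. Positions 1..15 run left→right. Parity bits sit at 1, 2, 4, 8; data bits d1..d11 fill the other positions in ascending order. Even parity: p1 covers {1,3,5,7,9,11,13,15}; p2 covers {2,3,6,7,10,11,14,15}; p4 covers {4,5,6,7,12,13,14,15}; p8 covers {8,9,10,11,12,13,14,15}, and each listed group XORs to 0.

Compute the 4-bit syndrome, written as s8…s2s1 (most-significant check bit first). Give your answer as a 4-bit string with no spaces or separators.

0100

s1 (pos 1,3,5,7,9,11,13,15): 0⊕1⊕1⊕0⊕0⊕0⊕1⊕1 = 0
s2 (pos 2,3,6,7,10,11,14,15): 1⊕1⊕0⊕0⊕0⊕0⊕1⊕1 = 0
s4 (pos 4,5,6,7,12,13,14,15): 1⊕1⊕0⊕0⊕0⊕1⊕1⊕1 = 1
s8 (pos 8,9,10,11,12,13,14,15): 1⊕0⊕0⊕0⊕0⊕1⊕1⊕1 = 0
Syndrome s8…s1 = 0100 → error at position 4.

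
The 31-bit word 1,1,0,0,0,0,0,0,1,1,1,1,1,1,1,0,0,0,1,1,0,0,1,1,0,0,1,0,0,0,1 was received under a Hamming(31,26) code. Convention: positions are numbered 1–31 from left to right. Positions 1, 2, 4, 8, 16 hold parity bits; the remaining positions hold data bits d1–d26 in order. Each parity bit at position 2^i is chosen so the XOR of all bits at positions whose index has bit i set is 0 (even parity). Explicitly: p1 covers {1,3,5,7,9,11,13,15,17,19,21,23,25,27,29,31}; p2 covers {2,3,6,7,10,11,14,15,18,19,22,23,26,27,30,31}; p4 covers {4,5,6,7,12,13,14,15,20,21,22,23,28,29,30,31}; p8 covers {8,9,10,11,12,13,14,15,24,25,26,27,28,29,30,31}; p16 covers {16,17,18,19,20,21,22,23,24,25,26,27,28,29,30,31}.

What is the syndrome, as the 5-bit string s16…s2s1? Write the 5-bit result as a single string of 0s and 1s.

00111

s1 (pos 1,3,5,7,9,11,13,15,17,19,21,23,25,27,29,31): 1⊕0⊕0⊕0⊕1⊕1⊕1⊕1⊕0⊕1⊕0⊕1⊕0⊕1⊕0⊕1 = 1
s2 (pos 2,3,6,7,10,11,14,15,18,19,22,23,26,27,30,31): 1⊕0⊕0⊕0⊕1⊕1⊕1⊕1⊕0⊕1⊕0⊕1⊕0⊕1⊕0⊕1 = 1
s4 (pos 4,5,6,7,12,13,14,15,20,21,22,23,28,29,30,31): 0⊕0⊕0⊕0⊕1⊕1⊕1⊕1⊕1⊕0⊕0⊕1⊕0⊕0⊕0⊕1 = 1
s8 (pos 8,9,10,11,12,13,14,15,24,25,26,27,28,29,30,31): 0⊕1⊕1⊕1⊕1⊕1⊕1⊕1⊕1⊕0⊕0⊕1⊕0⊕0⊕0⊕1 = 0
s16 (pos 16,17,18,19,20,21,22,23,24,25,26,27,28,29,30,31): 0⊕0⊕0⊕1⊕1⊕0⊕0⊕1⊕1⊕0⊕0⊕1⊕0⊕0⊕0⊕1 = 0
Syndrome s16…s1 = 00111 → error at position 7.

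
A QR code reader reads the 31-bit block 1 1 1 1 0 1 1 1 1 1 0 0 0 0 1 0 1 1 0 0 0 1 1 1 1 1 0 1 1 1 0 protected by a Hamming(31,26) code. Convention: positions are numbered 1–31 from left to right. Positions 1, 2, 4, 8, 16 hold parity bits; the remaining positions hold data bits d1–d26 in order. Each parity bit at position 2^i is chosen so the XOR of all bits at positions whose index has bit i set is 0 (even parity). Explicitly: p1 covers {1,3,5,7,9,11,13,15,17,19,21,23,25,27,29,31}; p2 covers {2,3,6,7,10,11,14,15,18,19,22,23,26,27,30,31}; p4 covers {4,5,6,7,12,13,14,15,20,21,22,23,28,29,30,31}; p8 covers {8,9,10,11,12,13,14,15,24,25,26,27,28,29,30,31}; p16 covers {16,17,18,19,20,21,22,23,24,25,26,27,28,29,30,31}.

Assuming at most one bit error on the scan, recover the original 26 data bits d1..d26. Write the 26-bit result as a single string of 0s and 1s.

s1 (pos 1,3,5,7,9,11,13,15,17,19,21,23,25,27,29,31): 1⊕1⊕0⊕1⊕1⊕0⊕0⊕1⊕1⊕0⊕0⊕1⊕1⊕0⊕1⊕0 = 1
s2 (pos 2,3,6,7,10,11,14,15,18,19,22,23,26,27,30,31): 1⊕1⊕1⊕1⊕1⊕0⊕0⊕1⊕1⊕0⊕1⊕1⊕1⊕0⊕1⊕0 = 1
s4 (pos 4,5,6,7,12,13,14,15,20,21,22,23,28,29,30,31): 1⊕0⊕1⊕1⊕0⊕0⊕0⊕1⊕0⊕0⊕1⊕1⊕1⊕1⊕1⊕0 = 1
s8 (pos 8,9,10,11,12,13,14,15,24,25,26,27,28,29,30,31): 1⊕1⊕1⊕0⊕0⊕0⊕0⊕1⊕1⊕1⊕1⊕0⊕1⊕1⊕1⊕0 = 0
s16 (pos 16,17,18,19,20,21,22,23,24,25,26,27,28,29,30,31): 0⊕1⊕1⊕0⊕0⊕0⊕1⊕1⊕1⊕1⊕1⊕0⊕1⊕1⊕1⊕0 = 0
Syndrome s16…s1 = 00111 → error at position 7.
Flip position 7: 1111011111000010110001111101110 → 1111010111000010110001111101110
Read data bits from positions 3,5,6,7,9,10,11,12,13,14,15,17,18,19,20,21,22,23,24,25,26,27,28,29,30,31: 10101100001110001111101110

10101100001110001111101110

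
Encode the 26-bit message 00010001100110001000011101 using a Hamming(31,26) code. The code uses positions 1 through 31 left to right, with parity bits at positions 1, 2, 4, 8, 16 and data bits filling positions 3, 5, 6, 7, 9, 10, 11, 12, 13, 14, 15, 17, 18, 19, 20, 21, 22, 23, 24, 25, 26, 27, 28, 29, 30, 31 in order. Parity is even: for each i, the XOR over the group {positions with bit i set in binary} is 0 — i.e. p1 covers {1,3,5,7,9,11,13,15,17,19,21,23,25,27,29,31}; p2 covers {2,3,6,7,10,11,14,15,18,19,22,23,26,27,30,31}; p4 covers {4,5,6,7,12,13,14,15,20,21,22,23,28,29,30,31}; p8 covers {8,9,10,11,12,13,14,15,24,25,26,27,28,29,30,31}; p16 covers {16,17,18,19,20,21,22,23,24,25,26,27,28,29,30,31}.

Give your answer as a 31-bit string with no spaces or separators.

Place data at non-parity positions: p1 p2 0 p4 0 0 1 p8 0 0 0 1 1 0 0 p16 1 1 0 0 0 1 0 0 0 0 1 1 1 0 1
p1 (pos 1,3,5,7,9,11,13,15,17,19,21,23,25,27,29,31): XOR of data positions = 0⊕0⊕1⊕0⊕0⊕1⊕0⊕1⊕0⊕0⊕0⊕0⊕1⊕1⊕1 = 0
p2 (pos 2,3,6,7,10,11,14,15,18,19,22,23,26,27,30,31): XOR of data positions = 0⊕0⊕1⊕0⊕0⊕0⊕0⊕1⊕0⊕1⊕0⊕0⊕1⊕0⊕1 = 1
p4 (pos 4,5,6,7,12,13,14,15,20,21,22,23,28,29,30,31): XOR of data positions = 0⊕0⊕1⊕1⊕1⊕0⊕0⊕0⊕0⊕1⊕0⊕1⊕1⊕0⊕1 = 1
p8 (pos 8,9,10,11,12,13,14,15,24,25,26,27,28,29,30,31): XOR of data positions = 0⊕0⊕0⊕1⊕1⊕0⊕0⊕0⊕0⊕0⊕1⊕1⊕1⊕0⊕1 = 0
p16 (pos 16,17,18,19,20,21,22,23,24,25,26,27,28,29,30,31): XOR of data positions = 1⊕1⊕0⊕0⊕0⊕1⊕0⊕0⊕0⊕0⊕1⊕1⊕1⊕0⊕1 = 1
Codeword: 0101001000011001110001000011101

0101001000011001110001000011101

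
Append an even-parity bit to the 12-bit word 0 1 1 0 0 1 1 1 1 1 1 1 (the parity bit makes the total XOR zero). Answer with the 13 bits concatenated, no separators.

XOR of the 12 data bits: 0⊕1⊕1⊕0⊕0⊕1⊕1⊕1⊕1⊕1⊕1⊕1 = 1
Parity bit = 1 (so all 13 bits XOR to 0).

0110011111111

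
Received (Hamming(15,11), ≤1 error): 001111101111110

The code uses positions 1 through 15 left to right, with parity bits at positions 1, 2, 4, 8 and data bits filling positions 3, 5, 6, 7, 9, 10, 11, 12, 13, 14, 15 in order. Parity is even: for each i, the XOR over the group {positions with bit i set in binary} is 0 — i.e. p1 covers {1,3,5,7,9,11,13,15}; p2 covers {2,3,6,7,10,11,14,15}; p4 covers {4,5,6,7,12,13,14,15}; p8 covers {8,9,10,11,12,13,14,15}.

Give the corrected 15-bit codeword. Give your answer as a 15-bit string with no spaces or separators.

001011101111110

s1 (pos 1,3,5,7,9,11,13,15): 0⊕1⊕1⊕1⊕1⊕1⊕1⊕0 = 0
s2 (pos 2,3,6,7,10,11,14,15): 0⊕1⊕1⊕1⊕1⊕1⊕1⊕0 = 0
s4 (pos 4,5,6,7,12,13,14,15): 1⊕1⊕1⊕1⊕1⊕1⊕1⊕0 = 1
s8 (pos 8,9,10,11,12,13,14,15): 0⊕1⊕1⊕1⊕1⊕1⊕1⊕0 = 0
Syndrome s8…s1 = 0100 → error at position 4.
Flip position 4: 001111101111110 → 001011101111110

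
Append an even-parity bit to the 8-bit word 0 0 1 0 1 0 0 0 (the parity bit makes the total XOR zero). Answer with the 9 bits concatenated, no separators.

XOR of the 8 data bits: 0⊕0⊕1⊕0⊕1⊕0⊕0⊕0 = 0
Parity bit = 0 (so all 9 bits XOR to 0).

001010000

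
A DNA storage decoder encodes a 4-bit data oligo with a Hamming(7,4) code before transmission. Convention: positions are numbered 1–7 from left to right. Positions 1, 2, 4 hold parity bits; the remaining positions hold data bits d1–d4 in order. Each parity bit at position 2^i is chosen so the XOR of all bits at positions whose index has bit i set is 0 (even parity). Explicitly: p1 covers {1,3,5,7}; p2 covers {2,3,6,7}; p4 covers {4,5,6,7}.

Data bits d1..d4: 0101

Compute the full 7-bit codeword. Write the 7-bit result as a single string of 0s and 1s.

0100101

Place data at non-parity positions: p1 p2 0 p4 1 0 1
p1 (pos 1,3,5,7): XOR of data positions = 0⊕1⊕1 = 0
p2 (pos 2,3,6,7): XOR of data positions = 0⊕0⊕1 = 1
p4 (pos 4,5,6,7): XOR of data positions = 1⊕0⊕1 = 0
Codeword: 0100101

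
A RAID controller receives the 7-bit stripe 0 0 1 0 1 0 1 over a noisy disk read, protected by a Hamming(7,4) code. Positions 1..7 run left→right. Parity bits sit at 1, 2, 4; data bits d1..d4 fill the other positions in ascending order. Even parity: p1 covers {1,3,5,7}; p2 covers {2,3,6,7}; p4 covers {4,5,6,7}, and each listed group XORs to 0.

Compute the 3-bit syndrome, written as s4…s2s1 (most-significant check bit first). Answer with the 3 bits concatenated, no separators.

001

s1 (pos 1,3,5,7): 0⊕1⊕1⊕1 = 1
s2 (pos 2,3,6,7): 0⊕1⊕0⊕1 = 0
s4 (pos 4,5,6,7): 0⊕1⊕0⊕1 = 0
Syndrome s4…s1 = 001 → error at position 1.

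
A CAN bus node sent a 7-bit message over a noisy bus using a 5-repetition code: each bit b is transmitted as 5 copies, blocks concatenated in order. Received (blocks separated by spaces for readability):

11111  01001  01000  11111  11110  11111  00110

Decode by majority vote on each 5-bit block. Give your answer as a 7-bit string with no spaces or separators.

Block 1 (11111): 5 ones → 1
Block 2 (01001): 2 ones → 0
Block 3 (01000): 1 one → 0
Block 4 (11111): 5 ones → 1
Block 5 (11110): 4 ones → 1
Block 6 (11111): 5 ones → 1
Block 7 (00110): 2 ones → 0

1001110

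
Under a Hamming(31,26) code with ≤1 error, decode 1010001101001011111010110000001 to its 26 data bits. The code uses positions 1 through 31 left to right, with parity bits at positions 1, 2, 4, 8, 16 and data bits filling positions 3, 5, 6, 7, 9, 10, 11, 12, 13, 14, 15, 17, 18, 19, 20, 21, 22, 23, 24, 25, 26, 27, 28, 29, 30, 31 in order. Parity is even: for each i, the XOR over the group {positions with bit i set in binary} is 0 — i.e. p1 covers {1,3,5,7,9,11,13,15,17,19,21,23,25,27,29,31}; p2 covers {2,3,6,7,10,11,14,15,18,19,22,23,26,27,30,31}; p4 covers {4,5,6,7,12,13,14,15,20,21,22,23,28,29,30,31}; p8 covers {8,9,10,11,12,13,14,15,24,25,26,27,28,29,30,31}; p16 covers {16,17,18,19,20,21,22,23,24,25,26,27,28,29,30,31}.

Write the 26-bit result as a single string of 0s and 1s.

s1 (pos 1,3,5,7,9,11,13,15,17,19,21,23,25,27,29,31): 1⊕1⊕0⊕1⊕0⊕0⊕1⊕1⊕1⊕1⊕1⊕1⊕0⊕0⊕0⊕1 = 0
s2 (pos 2,3,6,7,10,11,14,15,18,19,22,23,26,27,30,31): 0⊕1⊕0⊕1⊕1⊕0⊕0⊕1⊕1⊕1⊕0⊕1⊕0⊕0⊕0⊕1 = 0
s4 (pos 4,5,6,7,12,13,14,15,20,21,22,23,28,29,30,31): 0⊕0⊕0⊕1⊕0⊕1⊕0⊕1⊕0⊕1⊕0⊕1⊕0⊕0⊕0⊕1 = 0
s8 (pos 8,9,10,11,12,13,14,15,24,25,26,27,28,29,30,31): 1⊕0⊕1⊕0⊕0⊕1⊕0⊕1⊕1⊕0⊕0⊕0⊕0⊕0⊕0⊕1 = 0
s16 (pos 16,17,18,19,20,21,22,23,24,25,26,27,28,29,30,31): 1⊕1⊕1⊕1⊕0⊕1⊕0⊕1⊕1⊕0⊕0⊕0⊕0⊕0⊕0⊕1 = 0
Syndrome s16…s1 = 00000 → no error.
Read data bits from positions 3,5,6,7,9,10,11,12,13,14,15,17,18,19,20,21,22,23,24,25,26,27,28,29,30,31: 10010100101111010110000001

10010100101111010110000001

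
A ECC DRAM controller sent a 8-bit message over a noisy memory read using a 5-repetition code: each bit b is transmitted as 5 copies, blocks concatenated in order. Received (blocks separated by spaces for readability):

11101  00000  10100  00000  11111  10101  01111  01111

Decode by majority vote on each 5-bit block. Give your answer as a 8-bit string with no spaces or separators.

Block 1 (11101): 4 ones → 1
Block 2 (00000): 0 ones → 0
Block 3 (10100): 2 ones → 0
Block 4 (00000): 0 ones → 0
Block 5 (11111): 5 ones → 1
Block 6 (10101): 3 ones → 1
Block 7 (01111): 4 ones → 1
Block 8 (01111): 4 ones → 1

10001111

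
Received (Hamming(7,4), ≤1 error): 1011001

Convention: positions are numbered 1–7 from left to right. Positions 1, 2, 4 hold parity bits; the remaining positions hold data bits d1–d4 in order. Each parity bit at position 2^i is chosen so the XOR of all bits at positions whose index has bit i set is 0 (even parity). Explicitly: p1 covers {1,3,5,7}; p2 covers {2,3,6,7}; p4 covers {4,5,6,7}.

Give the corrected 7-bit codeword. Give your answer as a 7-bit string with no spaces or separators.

0011001

s1 (pos 1,3,5,7): 1⊕1⊕0⊕1 = 1
s2 (pos 2,3,6,7): 0⊕1⊕0⊕1 = 0
s4 (pos 4,5,6,7): 1⊕0⊕0⊕1 = 0
Syndrome s4…s1 = 001 → error at position 1.
Flip position 1: 1011001 → 0011001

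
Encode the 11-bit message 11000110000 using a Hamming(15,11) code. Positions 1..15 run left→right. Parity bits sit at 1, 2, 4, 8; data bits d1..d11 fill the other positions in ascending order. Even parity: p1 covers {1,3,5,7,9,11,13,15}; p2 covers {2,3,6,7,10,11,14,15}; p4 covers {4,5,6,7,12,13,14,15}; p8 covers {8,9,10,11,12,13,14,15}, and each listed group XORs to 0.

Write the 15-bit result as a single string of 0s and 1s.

Place data at non-parity positions: p1 p2 1 p4 1 0 0 p8 0 1 1 0 0 0 0
p1 (pos 1,3,5,7,9,11,13,15): XOR of data positions = 1⊕1⊕0⊕0⊕1⊕0⊕0 = 1
p2 (pos 2,3,6,7,10,11,14,15): XOR of data positions = 1⊕0⊕0⊕1⊕1⊕0⊕0 = 1
p4 (pos 4,5,6,7,12,13,14,15): XOR of data positions = 1⊕0⊕0⊕0⊕0⊕0⊕0 = 1
p8 (pos 8,9,10,11,12,13,14,15): XOR of data positions = 0⊕1⊕1⊕0⊕0⊕0⊕0 = 0
Codeword: 111110000110000

111110000110000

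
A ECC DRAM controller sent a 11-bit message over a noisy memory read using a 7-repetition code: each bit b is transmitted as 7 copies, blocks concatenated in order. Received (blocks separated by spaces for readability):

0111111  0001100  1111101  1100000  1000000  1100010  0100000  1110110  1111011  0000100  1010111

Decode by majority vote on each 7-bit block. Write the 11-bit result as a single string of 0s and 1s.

Block 1 (0111111): 6 ones → 1
Block 2 (0001100): 2 ones → 0
Block 3 (1111101): 6 ones → 1
Block 4 (1100000): 2 ones → 0
Block 5 (1000000): 1 one → 0
Block 6 (1100010): 3 ones → 0
Block 7 (0100000): 1 one → 0
Block 8 (1110110): 5 ones → 1
Block 9 (1111011): 6 ones → 1
Block 10 (0000100): 1 one → 0
Block 11 (1010111): 5 ones → 1

10100001101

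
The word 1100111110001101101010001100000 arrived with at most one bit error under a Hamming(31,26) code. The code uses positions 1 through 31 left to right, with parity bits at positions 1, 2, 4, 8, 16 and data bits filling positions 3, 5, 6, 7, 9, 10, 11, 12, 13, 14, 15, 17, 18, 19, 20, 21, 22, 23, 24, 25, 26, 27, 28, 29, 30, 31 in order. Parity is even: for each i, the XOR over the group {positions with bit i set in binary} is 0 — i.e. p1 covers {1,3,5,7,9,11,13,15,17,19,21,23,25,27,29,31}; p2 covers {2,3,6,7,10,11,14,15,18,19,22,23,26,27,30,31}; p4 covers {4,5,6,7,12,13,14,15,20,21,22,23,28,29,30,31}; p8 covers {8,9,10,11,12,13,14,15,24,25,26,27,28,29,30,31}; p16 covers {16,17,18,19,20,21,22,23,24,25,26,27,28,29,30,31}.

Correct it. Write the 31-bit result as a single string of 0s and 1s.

0100111110001101101010001100000

s1 (pos 1,3,5,7,9,11,13,15,17,19,21,23,25,27,29,31): 1⊕0⊕1⊕1⊕1⊕0⊕1⊕0⊕1⊕1⊕1⊕0⊕1⊕0⊕0⊕0 = 1
s2 (pos 2,3,6,7,10,11,14,15,18,19,22,23,26,27,30,31): 1⊕0⊕1⊕1⊕0⊕0⊕1⊕0⊕0⊕1⊕0⊕0⊕1⊕0⊕0⊕0 = 0
s4 (pos 4,5,6,7,12,13,14,15,20,21,22,23,28,29,30,31): 0⊕1⊕1⊕1⊕0⊕1⊕1⊕0⊕0⊕1⊕0⊕0⊕0⊕0⊕0⊕0 = 0
s8 (pos 8,9,10,11,12,13,14,15,24,25,26,27,28,29,30,31): 1⊕1⊕0⊕0⊕0⊕1⊕1⊕0⊕0⊕1⊕1⊕0⊕0⊕0⊕0⊕0 = 0
s16 (pos 16,17,18,19,20,21,22,23,24,25,26,27,28,29,30,31): 1⊕1⊕0⊕1⊕0⊕1⊕0⊕0⊕0⊕1⊕1⊕0⊕0⊕0⊕0⊕0 = 0
Syndrome s16…s1 = 00001 → error at position 1.
Flip position 1: 1100111110001101101010001100000 → 0100111110001101101010001100000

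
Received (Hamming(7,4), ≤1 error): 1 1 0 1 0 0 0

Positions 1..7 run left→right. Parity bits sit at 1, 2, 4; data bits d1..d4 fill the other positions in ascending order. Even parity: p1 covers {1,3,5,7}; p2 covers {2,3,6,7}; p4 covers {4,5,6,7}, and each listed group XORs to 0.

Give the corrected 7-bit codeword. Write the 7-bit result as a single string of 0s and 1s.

s1 (pos 1,3,5,7): 1⊕0⊕0⊕0 = 1
s2 (pos 2,3,6,7): 1⊕0⊕0⊕0 = 1
s4 (pos 4,5,6,7): 1⊕0⊕0⊕0 = 1
Syndrome s4…s1 = 111 → error at position 7.
Flip position 7: 1101000 → 1101001

1101001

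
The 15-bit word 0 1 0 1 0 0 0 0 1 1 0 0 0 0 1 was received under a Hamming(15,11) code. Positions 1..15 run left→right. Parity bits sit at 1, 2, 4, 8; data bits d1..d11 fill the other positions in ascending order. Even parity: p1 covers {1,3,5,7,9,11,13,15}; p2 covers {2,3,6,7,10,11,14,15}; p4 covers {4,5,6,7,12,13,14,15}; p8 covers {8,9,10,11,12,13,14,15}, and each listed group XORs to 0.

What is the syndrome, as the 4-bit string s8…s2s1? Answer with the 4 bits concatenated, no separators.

1010

s1 (pos 1,3,5,7,9,11,13,15): 0⊕0⊕0⊕0⊕1⊕0⊕0⊕1 = 0
s2 (pos 2,3,6,7,10,11,14,15): 1⊕0⊕0⊕0⊕1⊕0⊕0⊕1 = 1
s4 (pos 4,5,6,7,12,13,14,15): 1⊕0⊕0⊕0⊕0⊕0⊕0⊕1 = 0
s8 (pos 8,9,10,11,12,13,14,15): 0⊕1⊕1⊕0⊕0⊕0⊕0⊕1 = 1
Syndrome s8…s1 = 1010 → error at position 10.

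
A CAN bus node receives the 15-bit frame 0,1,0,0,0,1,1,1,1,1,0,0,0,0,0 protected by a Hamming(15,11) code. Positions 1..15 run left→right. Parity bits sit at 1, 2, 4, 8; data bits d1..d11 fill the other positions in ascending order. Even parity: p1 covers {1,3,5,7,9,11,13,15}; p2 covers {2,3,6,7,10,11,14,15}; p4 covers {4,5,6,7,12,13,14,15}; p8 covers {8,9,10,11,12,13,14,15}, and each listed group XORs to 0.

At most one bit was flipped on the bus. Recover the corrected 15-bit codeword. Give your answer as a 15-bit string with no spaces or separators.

s1 (pos 1,3,5,7,9,11,13,15): 0⊕0⊕0⊕1⊕1⊕0⊕0⊕0 = 0
s2 (pos 2,3,6,7,10,11,14,15): 1⊕0⊕1⊕1⊕1⊕0⊕0⊕0 = 0
s4 (pos 4,5,6,7,12,13,14,15): 0⊕0⊕1⊕1⊕0⊕0⊕0⊕0 = 0
s8 (pos 8,9,10,11,12,13,14,15): 1⊕1⊕1⊕0⊕0⊕0⊕0⊕0 = 1
Syndrome s8…s1 = 1000 → error at position 8.
Flip position 8: 010001111100000 → 010001101100000

010001101100000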